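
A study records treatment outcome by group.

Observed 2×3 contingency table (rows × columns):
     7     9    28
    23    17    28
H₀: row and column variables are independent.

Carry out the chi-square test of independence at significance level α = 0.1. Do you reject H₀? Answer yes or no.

Row totals [44, 68], col totals [30, 26, 56], n=112
χ² = (7−11.79)²/11.79 + (9−10.21)²/10.21 + (28−22.00)²/22.00 + (23−18.21)²/18.21 + (17−15.79)²/15.79 + (28−34.00)²/34.00 = 6.1337
df = 2
p-value (upper-tail) = 0.04657
At α=0.1: p < α → reject H₀

reject H₀: yes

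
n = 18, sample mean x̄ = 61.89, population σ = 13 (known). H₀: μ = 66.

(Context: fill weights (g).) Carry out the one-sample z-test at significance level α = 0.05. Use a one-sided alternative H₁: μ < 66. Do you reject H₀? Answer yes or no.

SE = σ/√n = 13/√18 = 3.0641
z = (x̄−μ₀)/SE = (61.89−66)/3.0641 = -1.3413
p-value (one-sided, H₁ less) = 0.08991
At α=0.05: p ≥ α → fail to reject H₀

reject H₀: no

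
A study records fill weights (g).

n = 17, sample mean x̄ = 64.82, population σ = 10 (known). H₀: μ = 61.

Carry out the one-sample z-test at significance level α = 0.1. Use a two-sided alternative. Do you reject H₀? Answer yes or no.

reject H₀: no

SE = σ/√n = 10/√17 = 2.4254
z = (x̄−μ₀)/SE = (64.82−61)/2.4254 = 1.5750
p-value (two-sided) = 0.11525
At α=0.1: p ≥ α → fail to reject H₀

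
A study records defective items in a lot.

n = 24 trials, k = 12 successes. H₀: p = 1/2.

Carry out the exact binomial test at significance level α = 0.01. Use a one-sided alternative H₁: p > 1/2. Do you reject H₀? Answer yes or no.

reject H₀: no

Exact binomial: n=24, k=12, p₀=1/2=0.5000
P(X≥12) from Σ C(n,i)·p₀^i·(1−p₀)^(n−i)
p-value (one-sided, H₁ greater) = 0.58059
At α=0.01: p ≥ α → fail to reject H₀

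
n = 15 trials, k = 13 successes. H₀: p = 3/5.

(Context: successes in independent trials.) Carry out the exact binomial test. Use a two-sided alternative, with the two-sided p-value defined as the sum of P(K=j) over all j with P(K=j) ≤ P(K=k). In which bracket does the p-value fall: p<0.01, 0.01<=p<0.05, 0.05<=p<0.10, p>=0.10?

p-value bracket: 0.01<=p<0.05

Exact binomial: n=15, k=13, p₀=3/5=0.6000
P(X=j) = C(n,j)·p₀^j·(1−p₀)^(n−j); p = Σ P(X=j) over j with P(X=j) ≤ P(X=13)
p-value (two-sided) = 0.03646
→ bracket: 0.01<=p<0.05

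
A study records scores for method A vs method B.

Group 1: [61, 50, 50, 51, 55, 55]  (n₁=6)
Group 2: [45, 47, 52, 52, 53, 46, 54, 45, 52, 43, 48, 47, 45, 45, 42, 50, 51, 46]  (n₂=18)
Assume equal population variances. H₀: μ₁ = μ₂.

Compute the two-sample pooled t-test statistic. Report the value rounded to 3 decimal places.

test statistic = 3.181

x̄₁=53.667, s₁=4.274, n₁=6
x̄₂=47.944, s₂=3.670, n₂=18
s_p² = [5·4.274² + 17·3.670²]/22 = 14.5581
SE = √(s_p²·(1/6+1/18)) = 1.7986
t = (53.667−47.944)/1.7986 = 3.1814
df = 22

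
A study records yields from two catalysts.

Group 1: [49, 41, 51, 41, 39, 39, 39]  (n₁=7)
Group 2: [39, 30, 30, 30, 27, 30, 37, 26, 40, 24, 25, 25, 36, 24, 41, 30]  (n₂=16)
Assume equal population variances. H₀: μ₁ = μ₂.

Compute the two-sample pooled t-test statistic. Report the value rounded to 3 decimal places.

test statistic = 4.601

x̄₁=42.714, s₁=5.090, n₁=7
x̄₂=30.875, s₂=5.898, n₂=16
s_p² = [6·5.090² + 15·5.898²]/21 = 32.2466
SE = √(s_p²·(1/7+1/16)) = 2.5733
t = (42.714−30.875)/2.5733 = 4.6008
df = 21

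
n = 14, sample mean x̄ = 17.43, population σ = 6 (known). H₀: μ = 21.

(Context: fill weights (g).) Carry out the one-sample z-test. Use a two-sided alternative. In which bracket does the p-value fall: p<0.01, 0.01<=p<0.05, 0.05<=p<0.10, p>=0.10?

p-value bracket: 0.01<=p<0.05

SE = σ/√n = 6/√14 = 1.6036
z = (x̄−μ₀)/SE = (17.43−21)/1.6036 = -2.2263
p-value (two-sided) = 0.02600
→ bracket: 0.01<=p<0.05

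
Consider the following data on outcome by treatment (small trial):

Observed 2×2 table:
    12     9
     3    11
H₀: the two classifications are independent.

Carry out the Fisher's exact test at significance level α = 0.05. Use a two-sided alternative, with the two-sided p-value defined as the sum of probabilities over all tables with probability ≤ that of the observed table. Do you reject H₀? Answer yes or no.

Margins: r₁=21, r₂=14, c₁=15, c₂=20, n=35
p_obs = C(21,12)·C(14,3)/C(35,15); sum pmf over tables with pmf ≤ p_obs
p-value (two-sided) = 0.04614
At α=0.05: p < α → reject H₀

reject H₀: yes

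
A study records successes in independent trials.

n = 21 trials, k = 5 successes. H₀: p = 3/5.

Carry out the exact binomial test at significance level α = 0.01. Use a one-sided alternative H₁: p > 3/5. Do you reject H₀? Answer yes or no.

Exact binomial: n=21, k=5, p₀=3/5=0.6000
P(X≥5) from Σ C(n,i)·p₀^i·(1−p₀)^(n−i)
p-value (one-sided, H₁ greater) = 0.99984
At α=0.01: p ≥ α → fail to reject H₀

reject H₀: no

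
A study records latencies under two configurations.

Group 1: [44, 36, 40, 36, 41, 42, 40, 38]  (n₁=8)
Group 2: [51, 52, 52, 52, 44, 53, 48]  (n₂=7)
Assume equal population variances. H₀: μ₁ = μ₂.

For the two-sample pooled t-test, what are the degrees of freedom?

degrees of freedom = 13

df = n₁ + n₂ − 2 = 8 + 7 − 2 = 13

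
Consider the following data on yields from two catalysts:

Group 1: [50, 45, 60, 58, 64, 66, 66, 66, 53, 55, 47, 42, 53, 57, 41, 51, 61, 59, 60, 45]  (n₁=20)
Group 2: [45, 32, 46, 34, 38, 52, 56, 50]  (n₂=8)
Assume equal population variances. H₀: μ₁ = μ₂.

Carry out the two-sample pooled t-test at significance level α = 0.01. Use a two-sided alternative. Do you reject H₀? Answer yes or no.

x̄₁=54.950, s₁=8.069, n₁=20
x̄₂=44.125, s₂=8.692, n₂=8
s_p² = [19·8.069² + 7·8.692²]/26 = 67.9163
SE = √(s_p²·(1/20+1/8)) = 3.4475
t = (54.950−44.125)/3.4475 = 3.1399
df = 26
p-value (two-sided) = 0.00418
At α=0.01: p < α → reject H₀

reject H₀: yes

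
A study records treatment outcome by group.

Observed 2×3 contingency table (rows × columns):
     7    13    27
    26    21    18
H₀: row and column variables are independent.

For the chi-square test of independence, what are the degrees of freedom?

df = (r−1)(c−1) = (2−1)·(3−1) = 2

degrees of freedom = 2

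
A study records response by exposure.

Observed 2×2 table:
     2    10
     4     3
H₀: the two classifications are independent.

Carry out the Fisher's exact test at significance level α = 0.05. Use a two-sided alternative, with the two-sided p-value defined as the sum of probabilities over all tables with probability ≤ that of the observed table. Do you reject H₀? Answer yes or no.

Margins: r₁=12, r₂=7, c₁=6, c₂=13, n=19
p_obs = C(12,2)·C(7,4)/C(19,6); sum pmf over tables with pmf ≤ p_obs
p-value (two-sided) = 0.12874
At α=0.05: p ≥ α → fail to reject H₀

reject H₀: no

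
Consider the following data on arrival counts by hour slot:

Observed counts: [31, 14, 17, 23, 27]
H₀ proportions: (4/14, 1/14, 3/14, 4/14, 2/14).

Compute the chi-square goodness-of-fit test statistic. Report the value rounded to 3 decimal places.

n = 112; E_i = n·p_i = [32.00, 8.00, 24.00, 32.00, 16.00]
χ² = (31−32.00)²/32.00 + (14−8.00)²/8.00 + (17−24.00)²/24.00 + (23−32.00)²/32.00 + (27−16.00)²/16.00 = 16.6667
df = 4

test statistic = 16.667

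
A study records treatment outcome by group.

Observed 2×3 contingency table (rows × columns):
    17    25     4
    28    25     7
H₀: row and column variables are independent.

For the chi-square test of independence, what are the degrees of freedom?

degrees of freedom = 2

df = (r−1)(c−1) = (2−1)·(3−1) = 2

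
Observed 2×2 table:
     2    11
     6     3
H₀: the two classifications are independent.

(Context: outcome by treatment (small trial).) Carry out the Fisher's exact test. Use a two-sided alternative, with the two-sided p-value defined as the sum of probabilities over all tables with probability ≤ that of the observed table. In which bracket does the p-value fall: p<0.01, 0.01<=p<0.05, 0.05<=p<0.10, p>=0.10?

p-value bracket: 0.01<=p<0.05

Margins: r₁=13, r₂=9, c₁=8, c₂=14, n=22
p_obs = C(13,2)·C(9,6)/C(22,8); sum pmf over tables with pmf ≤ p_obs
p-value (two-sided) = 0.02601
→ bracket: 0.01<=p<0.05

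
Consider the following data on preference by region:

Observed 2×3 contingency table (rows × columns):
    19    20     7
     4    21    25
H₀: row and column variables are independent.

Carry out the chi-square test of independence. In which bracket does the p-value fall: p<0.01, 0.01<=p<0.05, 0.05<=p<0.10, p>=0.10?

p-value bracket: p<0.01

Row totals [46, 50], col totals [23, 41, 32], n=96
χ² = (19−11.02)²/11.02 + (20−19.65)²/19.65 + (7−15.33)²/15.33 + (4−11.98)²/11.98 + (21−21.35)²/21.35 + (25−16.67)²/16.67 = 19.7997
df = 2
p-value (upper-tail) = 0.00005
→ bracket: p<0.01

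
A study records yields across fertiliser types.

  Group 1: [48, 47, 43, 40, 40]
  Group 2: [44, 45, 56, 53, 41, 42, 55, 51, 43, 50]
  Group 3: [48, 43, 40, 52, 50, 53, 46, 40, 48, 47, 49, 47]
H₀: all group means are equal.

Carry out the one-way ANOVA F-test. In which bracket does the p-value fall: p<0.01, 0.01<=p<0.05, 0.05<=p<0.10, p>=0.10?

Group means [43.60, 48.00, 46.92], grand mean 46.704
SSB = Σnᵢ(x̄ᵢ−x̄)² = 65.513; SSW = ΣΣ(x−x̄ᵢ)² = 534.117
MSB = 65.513/2 = 32.7565; MSW = 534.117/24 = 22.2549
F = MSB/MSW = 1.4719
df = (2, 24)
p-value (upper-tail) = 0.24948
→ bracket: p>=0.10

p-value bracket: p>=0.10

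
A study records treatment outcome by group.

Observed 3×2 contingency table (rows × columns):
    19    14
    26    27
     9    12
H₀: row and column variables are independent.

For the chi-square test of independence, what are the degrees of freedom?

df = (r−1)(c−1) = (3−1)·(2−1) = 2

degrees of freedom = 2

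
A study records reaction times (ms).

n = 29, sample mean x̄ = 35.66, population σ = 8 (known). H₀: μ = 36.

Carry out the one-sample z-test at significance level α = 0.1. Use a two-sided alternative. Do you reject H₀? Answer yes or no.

reject H₀: no

SE = σ/√n = 8/√29 = 1.4856
z = (x̄−μ₀)/SE = (35.66−36)/1.4856 = -0.2289
p-value (two-sided) = 0.81897
At α=0.1: p ≥ α → fail to reject H₀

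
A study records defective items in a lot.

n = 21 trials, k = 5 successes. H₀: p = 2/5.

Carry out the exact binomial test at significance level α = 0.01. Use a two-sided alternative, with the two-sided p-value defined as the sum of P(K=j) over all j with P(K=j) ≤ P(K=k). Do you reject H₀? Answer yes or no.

Exact binomial: n=21, k=5, p₀=2/5=0.4000
P(X=j) = C(n,j)·p₀^j·(1−p₀)^(n−j); p = Σ P(X=j) over j with P(X=j) ≤ P(X=5)
p-value (two-sided) = 0.18066
At α=0.01: p ≥ α → fail to reject H₀

reject H₀: no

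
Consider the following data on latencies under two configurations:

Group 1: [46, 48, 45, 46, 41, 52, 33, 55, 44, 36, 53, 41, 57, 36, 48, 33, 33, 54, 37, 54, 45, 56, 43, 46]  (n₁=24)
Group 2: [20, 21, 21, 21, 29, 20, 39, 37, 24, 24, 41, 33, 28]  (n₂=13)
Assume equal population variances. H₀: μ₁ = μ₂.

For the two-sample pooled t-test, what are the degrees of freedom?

degrees of freedom = 35

df = n₁ + n₂ − 2 = 24 + 13 − 2 = 35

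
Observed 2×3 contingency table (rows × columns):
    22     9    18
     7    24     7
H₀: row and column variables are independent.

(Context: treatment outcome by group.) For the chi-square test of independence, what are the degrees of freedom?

degrees of freedom = 2

df = (r−1)(c−1) = (2−1)·(3−1) = 2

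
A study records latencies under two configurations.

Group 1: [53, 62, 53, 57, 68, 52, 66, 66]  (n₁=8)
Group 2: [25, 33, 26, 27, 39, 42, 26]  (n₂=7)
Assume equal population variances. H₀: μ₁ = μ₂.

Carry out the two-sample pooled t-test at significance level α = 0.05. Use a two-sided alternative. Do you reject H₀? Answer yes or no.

reject H₀: yes

x̄₁=59.625, s₁=6.653, n₁=8
x̄₂=31.143, s₂=6.962, n₂=7
s_p² = [7·6.653² + 6·6.962²]/13 = 46.2102
SE = √(s_p²·(1/8+1/7)) = 3.5182
t = (59.625−31.143)/3.5182 = 8.0957
df = 13
p-value (two-sided) = 0.00000
At α=0.05: p < α → reject H₀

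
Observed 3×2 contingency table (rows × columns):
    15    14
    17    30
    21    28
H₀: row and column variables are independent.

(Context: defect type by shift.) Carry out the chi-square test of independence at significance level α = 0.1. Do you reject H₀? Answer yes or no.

reject H₀: no

Row totals [29, 47, 49], col totals [53, 72], n=125
χ² = (15−12.30)²/12.30 + (14−16.70)²/16.70 + (17−19.93)²/19.93 + (30−27.07)²/27.07 + (21−20.78)²/20.78 + (28−28.22)²/28.22 = 1.7834
df = 2
p-value (upper-tail) = 0.40995
At α=0.1: p ≥ α → fail to reject H₀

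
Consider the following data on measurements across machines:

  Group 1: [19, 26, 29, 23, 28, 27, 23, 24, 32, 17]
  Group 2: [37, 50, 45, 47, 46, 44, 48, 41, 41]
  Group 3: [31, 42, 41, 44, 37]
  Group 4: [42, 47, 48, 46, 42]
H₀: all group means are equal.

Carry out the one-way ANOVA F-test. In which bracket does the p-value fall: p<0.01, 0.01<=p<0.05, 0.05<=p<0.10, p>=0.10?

Group means [24.80, 44.33, 39.00, 45.00], grand mean 36.793
SSB = Σnᵢ(x̄ᵢ−x̄)² = 2311.159; SSW = ΣΣ(x−x̄ᵢ)² = 457.600
MSB = 2311.159/3 = 770.3862; MSW = 457.600/25 = 18.3040
F = MSB/MSW = 42.0884
df = (3, 25)
p-value (upper-tail) = 0.00000
→ bracket: p<0.01

p-value bracket: p<0.01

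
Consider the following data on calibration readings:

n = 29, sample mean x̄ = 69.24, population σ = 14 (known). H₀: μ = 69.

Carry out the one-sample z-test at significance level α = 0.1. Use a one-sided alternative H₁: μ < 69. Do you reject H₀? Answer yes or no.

reject H₀: no

SE = σ/√n = 14/√29 = 2.5997
z = (x̄−μ₀)/SE = (69.24−69)/2.5997 = 0.0923
p-value (one-sided, H₁ less) = 0.53678
At α=0.1: p ≥ α → fail to reject H₀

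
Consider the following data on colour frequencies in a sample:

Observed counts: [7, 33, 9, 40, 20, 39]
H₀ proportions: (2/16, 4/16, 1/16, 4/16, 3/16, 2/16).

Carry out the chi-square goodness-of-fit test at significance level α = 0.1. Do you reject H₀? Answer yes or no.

n = 148; E_i = n·p_i = [18.50, 37.00, 9.25, 37.00, 27.75, 18.50]
χ² = (7−18.50)²/18.50 + (33−37.00)²/37.00 + (9−9.25)²/9.25 + (40−37.00)²/37.00 + (20−27.75)²/27.75 + (39−18.50)²/18.50 = 32.7117
df = 5
p-value (upper-tail) = 0.00000
At α=0.1: p < α → reject H₀

reject H₀: yes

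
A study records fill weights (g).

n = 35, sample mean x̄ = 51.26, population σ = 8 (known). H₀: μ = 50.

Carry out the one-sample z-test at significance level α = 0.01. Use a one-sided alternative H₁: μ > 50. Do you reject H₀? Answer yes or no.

reject H₀: no

SE = σ/√n = 8/√35 = 1.3522
z = (x̄−μ₀)/SE = (51.26−50)/1.3522 = 0.9318
p-value (one-sided, H₁ greater) = 0.17572
At α=0.01: p ≥ α → fail to reject H₀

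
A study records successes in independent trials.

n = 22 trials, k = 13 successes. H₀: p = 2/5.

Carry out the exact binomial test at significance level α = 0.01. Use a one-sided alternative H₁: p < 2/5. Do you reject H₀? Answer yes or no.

Exact binomial: n=22, k=13, p₀=2/5=0.4000
P(X≤13) from Σ C(n,i)·p₀^i·(1−p₀)^(n−i)
p-value (one-sided, H₁ less) = 0.97853
At α=0.01: p ≥ α → fail to reject H₀

reject H₀: no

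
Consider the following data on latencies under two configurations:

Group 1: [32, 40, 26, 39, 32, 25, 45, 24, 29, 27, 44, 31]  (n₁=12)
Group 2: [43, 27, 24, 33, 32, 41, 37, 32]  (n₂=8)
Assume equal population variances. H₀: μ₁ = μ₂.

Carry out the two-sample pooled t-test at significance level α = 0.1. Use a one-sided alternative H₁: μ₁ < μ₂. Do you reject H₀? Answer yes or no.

x̄₁=32.833, s₁=7.396, n₁=12
x̄₂=33.625, s₂=6.501, n₂=8
s_p² = [11·7.396² + 7·6.501²]/18 = 49.8634
SE = √(s_p²·(1/12+1/8)) = 3.2231
t = (32.833−33.625)/3.2231 = -0.2456
df = 18
p-value (one-sided, H₁ less) = 0.40438
At α=0.1: p ≥ α → fail to reject H₀

reject H₀: no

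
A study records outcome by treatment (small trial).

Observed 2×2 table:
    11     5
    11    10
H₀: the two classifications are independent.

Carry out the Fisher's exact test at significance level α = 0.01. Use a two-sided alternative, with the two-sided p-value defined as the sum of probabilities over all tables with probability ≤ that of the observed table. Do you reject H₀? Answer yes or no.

Margins: r₁=16, r₂=21, c₁=22, c₂=15, n=37
p_obs = C(16,11)·C(21,11)/C(37,22); sum pmf over tables with pmf ≤ p_obs
p-value (two-sided) = 0.50004
At α=0.01: p ≥ α → fail to reject H₀

reject H₀: no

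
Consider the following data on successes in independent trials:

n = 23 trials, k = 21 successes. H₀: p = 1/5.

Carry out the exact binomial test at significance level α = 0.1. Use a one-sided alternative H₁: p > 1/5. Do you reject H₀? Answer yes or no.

reject H₀: yes

Exact binomial: n=23, k=21, p₀=1/5=0.2000
P(X≥21) from Σ C(n,i)·p₀^i·(1−p₀)^(n−i)
p-value (one-sided, H₁ greater) = 0.00000
At α=0.1: p < α → reject H₀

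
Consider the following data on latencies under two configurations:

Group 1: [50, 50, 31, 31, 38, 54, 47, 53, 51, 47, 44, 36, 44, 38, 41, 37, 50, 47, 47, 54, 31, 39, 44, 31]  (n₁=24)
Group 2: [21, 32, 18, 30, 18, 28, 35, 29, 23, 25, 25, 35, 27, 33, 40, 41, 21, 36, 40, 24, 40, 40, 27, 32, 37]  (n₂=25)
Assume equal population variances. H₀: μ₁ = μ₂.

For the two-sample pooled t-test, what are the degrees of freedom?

degrees of freedom = 47

df = n₁ + n₂ − 2 = 24 + 25 − 2 = 47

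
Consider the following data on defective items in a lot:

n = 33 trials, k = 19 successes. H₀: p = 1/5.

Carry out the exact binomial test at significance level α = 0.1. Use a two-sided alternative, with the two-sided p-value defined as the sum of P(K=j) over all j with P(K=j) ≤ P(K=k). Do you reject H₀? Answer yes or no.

Exact binomial: n=33, k=19, p₀=1/5=0.2000
P(X=j) = C(n,j)·p₀^j·(1−p₀)^(n−j); p = Σ P(X=j) over j with P(X=j) ≤ P(X=19)
p-value (two-sided) = 0.00000
At α=0.1: p < α → reject H₀

reject H₀: yes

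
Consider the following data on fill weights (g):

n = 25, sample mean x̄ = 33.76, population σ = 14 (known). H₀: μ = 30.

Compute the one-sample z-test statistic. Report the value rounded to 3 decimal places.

test statistic = 1.343

SE = σ/√n = 14/√25 = 2.8000
z = (x̄−μ₀)/SE = (33.76−30)/2.8000 = 1.3429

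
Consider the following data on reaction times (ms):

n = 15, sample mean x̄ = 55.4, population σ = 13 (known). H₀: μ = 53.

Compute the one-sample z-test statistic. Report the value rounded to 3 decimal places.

SE = σ/√n = 13/√15 = 3.3566
z = (x̄−μ₀)/SE = (55.4−53)/3.3566 = 0.7150

test statistic = 0.715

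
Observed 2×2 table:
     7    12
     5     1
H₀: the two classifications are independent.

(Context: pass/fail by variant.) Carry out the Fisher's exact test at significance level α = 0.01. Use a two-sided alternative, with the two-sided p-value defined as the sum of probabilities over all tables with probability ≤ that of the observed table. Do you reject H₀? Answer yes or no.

Margins: r₁=19, r₂=6, c₁=12, c₂=13, n=25
p_obs = C(19,7)·C(6,5)/C(25,12); sum pmf over tables with pmf ≤ p_obs
p-value (two-sided) = 0.07304
At α=0.01: p ≥ α → fail to reject H₀

reject H₀: no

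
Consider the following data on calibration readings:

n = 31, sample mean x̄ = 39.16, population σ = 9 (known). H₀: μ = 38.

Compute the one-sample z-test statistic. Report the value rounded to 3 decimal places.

test statistic = 0.718

SE = σ/√n = 9/√31 = 1.6164
z = (x̄−μ₀)/SE = (39.16−38)/1.6164 = 0.7176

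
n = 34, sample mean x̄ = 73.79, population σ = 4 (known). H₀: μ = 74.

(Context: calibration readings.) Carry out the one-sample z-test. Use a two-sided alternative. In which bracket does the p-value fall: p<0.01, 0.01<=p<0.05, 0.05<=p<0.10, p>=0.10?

p-value bracket: p>=0.10

SE = σ/√n = 4/√34 = 0.6860
z = (x̄−μ₀)/SE = (73.79−74)/0.6860 = -0.3061
p-value (two-sided) = 0.75951
→ bracket: p>=0.10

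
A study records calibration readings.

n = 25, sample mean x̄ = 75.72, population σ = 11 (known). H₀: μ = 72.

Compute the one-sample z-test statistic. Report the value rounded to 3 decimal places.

test statistic = 1.691

SE = σ/√n = 11/√25 = 2.2000
z = (x̄−μ₀)/SE = (75.72−72)/2.2000 = 1.6909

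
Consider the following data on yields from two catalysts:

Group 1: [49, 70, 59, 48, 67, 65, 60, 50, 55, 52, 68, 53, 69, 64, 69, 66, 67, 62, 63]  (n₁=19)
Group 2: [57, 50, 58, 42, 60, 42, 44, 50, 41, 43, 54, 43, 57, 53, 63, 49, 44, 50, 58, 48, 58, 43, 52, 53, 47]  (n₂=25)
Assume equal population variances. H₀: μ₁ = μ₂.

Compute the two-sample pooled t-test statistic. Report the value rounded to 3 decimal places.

x̄₁=60.842, s₁=7.470, n₁=19
x̄₂=50.360, s₂=6.569, n₂=25
s_p² = [18·7.470² + 24·6.569²]/42 = 48.5782
SE = √(s_p²·(1/19+1/25)) = 2.1213
t = (60.842−50.360)/2.1213 = 4.9414
df = 42

test statistic = 4.941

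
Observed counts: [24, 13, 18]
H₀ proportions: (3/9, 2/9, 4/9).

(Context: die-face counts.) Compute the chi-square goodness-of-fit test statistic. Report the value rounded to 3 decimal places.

n = 55; E_i = n·p_i = [18.33, 12.22, 24.44]
χ² = (24−18.33)²/18.33 + (13−12.22)²/12.22 + (18−24.44)²/24.44 = 3.5000
df = 2

test statistic = 3.500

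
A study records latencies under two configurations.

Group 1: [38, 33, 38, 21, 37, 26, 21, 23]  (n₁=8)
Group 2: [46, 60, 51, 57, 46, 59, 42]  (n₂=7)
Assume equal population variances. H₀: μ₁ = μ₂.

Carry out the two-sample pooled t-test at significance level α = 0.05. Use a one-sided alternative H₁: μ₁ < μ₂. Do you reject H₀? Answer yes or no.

reject H₀: yes

x̄₁=29.625, s₁=7.671, n₁=8
x̄₂=51.571, s₂=7.185, n₂=7
s_p² = [7·7.671² + 6·7.185²]/13 = 55.5069
SE = √(s_p²·(1/8+1/7)) = 3.8559
t = (29.625−51.571)/3.8559 = -5.6917
df = 13
p-value (one-sided, H₁ less) = 0.00004
At α=0.05: p < α → reject H₀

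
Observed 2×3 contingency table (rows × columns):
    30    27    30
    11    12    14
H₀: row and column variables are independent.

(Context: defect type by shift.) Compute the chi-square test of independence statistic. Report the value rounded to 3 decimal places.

test statistic = 0.276

Row totals [87, 37], col totals [41, 39, 44], n=124
χ² = (30−28.77)²/28.77 + (27−27.36)²/27.36 + (30−30.87)²/30.87 + (11−12.23)²/12.23 + (12−11.64)²/11.64 + (14−13.13)²/13.13 = 0.2759
df = 2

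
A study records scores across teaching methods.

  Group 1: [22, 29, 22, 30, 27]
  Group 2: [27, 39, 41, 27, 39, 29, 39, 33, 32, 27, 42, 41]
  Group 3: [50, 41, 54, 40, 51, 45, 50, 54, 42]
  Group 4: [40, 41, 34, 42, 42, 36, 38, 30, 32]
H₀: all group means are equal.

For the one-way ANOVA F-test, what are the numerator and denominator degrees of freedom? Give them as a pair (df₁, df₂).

degrees of freedom = [3, 31]

k = 4 groups, N = 35 total
df = (k−1, N−k) = (4−1, 35−4) = (3, 31)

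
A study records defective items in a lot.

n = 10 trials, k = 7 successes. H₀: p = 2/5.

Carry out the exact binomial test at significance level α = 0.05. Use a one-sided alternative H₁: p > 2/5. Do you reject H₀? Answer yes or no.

reject H₀: no

Exact binomial: n=10, k=7, p₀=2/5=0.4000
P(X≥7) from Σ C(n,i)·p₀^i·(1−p₀)^(n−i)
p-value (one-sided, H₁ greater) = 0.05476
At α=0.05: p ≥ α → fail to reject H₀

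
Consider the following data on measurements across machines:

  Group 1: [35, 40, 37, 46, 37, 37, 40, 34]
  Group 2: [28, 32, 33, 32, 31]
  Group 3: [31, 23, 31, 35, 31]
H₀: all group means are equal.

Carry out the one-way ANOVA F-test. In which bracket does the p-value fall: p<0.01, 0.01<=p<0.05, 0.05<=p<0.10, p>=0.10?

p-value bracket: p<0.01

Group means [38.25, 31.20, 30.20], grand mean 34.056
SSB = Σnᵢ(x̄ᵢ−x̄)² = 255.844; SSW = ΣΣ(x−x̄ᵢ)² = 191.100
MSB = 255.844/2 = 127.9222; MSW = 191.100/15 = 12.7400
F = MSB/MSW = 10.0410
df = (2, 15)
p-value (upper-tail) = 0.00171
→ bracket: p<0.01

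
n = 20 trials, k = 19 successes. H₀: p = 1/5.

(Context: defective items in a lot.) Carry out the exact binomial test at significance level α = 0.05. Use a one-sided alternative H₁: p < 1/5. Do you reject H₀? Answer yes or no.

reject H₀: no

Exact binomial: n=20, k=19, p₀=1/5=0.2000
P(X≤19) from Σ C(n,i)·p₀^i·(1−p₀)^(n−i)
p-value (one-sided, H₁ less) = 1.00000
At α=0.05: p ≥ α → fail to reject H₀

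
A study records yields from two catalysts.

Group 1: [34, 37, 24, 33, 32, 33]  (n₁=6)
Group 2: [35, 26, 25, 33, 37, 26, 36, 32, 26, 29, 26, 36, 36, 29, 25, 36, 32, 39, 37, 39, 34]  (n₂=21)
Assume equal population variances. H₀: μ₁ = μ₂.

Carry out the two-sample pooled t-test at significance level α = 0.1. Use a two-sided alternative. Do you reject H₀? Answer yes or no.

reject H₀: no

x̄₁=32.167, s₁=4.355, n₁=6
x̄₂=32.095, s₂=4.929, n₂=21
s_p² = [5·4.355² + 20·4.929²]/25 = 23.2257
SE = √(s_p²·(1/6+1/21)) = 2.2309
t = (32.167−32.095)/2.2309 = 0.0320
df = 25
p-value (two-sided) = 0.97471
At α=0.1: p ≥ α → fail to reject H₀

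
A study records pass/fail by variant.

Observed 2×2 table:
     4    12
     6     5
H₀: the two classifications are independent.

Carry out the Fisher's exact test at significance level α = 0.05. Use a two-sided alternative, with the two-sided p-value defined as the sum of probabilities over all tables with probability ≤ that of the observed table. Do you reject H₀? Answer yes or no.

Margins: r₁=16, r₂=11, c₁=10, c₂=17, n=27
p_obs = C(16,4)·C(11,6)/C(27,10); sum pmf over tables with pmf ≤ p_obs
p-value (two-sided) = 0.22380
At α=0.05: p ≥ α → fail to reject H₀

reject H₀: no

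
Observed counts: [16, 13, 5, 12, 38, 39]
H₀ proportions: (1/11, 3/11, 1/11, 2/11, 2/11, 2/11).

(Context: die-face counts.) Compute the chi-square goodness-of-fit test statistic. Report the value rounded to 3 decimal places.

test statistic = 46.188

n = 123; E_i = n·p_i = [11.18, 33.55, 11.18, 22.36, 22.36, 22.36]
χ² = (16−11.18)²/11.18 + (13−33.55)²/33.55 + (5−11.18)²/11.18 + (12−22.36)²/22.36 + (38−22.36)²/22.36 + (39−22.36)²/22.36 = 46.1883
df = 5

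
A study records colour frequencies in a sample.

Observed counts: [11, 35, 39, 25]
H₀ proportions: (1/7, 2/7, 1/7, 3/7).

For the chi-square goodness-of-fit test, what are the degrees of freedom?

degrees of freedom = 3

df = k − 1 = 4 − 1 = 3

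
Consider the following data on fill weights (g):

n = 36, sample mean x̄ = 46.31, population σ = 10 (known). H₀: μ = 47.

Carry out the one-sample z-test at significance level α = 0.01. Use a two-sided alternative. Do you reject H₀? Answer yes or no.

SE = σ/√n = 10/√36 = 1.6667
z = (x̄−μ₀)/SE = (46.31−47)/1.6667 = -0.4140
p-value (two-sided) = 0.67887
At α=0.01: p ≥ α → fail to reject H₀

reject H₀: no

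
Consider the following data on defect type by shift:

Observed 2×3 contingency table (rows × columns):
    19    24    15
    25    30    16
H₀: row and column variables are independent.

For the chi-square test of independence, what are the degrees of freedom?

degrees of freedom = 2

df = (r−1)(c−1) = (2−1)·(3−1) = 2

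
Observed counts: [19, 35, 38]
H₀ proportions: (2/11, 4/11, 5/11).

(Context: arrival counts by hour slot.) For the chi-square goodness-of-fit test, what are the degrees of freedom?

degrees of freedom = 2

df = k − 1 = 3 − 1 = 2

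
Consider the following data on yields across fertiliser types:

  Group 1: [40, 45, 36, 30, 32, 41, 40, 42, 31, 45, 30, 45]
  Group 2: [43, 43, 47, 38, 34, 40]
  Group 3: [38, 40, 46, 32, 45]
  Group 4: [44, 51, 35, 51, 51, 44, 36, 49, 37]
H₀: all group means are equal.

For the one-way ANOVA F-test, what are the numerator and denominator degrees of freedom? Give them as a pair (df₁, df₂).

degrees of freedom = [3, 28]

k = 4 groups, N = 32 total
df = (k−1, N−k) = (4−1, 32−4) = (3, 28)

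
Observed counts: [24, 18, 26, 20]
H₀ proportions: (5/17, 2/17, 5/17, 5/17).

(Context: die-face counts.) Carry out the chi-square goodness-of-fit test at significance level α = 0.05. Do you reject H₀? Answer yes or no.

n = 88; E_i = n·p_i = [25.88, 10.35, 25.88, 25.88]
χ² = (24−25.88)²/25.88 + (18−10.35)²/10.35 + (26−25.88)²/25.88 + (20−25.88)²/25.88 = 7.1227
df = 3
p-value (upper-tail) = 0.06809
At α=0.05: p ≥ α → fail to reject H₀

reject H₀: no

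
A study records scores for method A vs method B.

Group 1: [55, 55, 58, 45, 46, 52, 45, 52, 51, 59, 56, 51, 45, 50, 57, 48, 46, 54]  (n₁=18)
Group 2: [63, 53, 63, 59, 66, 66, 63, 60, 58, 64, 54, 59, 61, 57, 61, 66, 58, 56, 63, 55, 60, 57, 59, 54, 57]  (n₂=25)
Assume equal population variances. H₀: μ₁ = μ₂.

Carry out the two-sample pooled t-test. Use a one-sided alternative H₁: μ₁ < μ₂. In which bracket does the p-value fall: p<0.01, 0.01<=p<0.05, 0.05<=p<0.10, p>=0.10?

x̄₁=51.389, s₁=4.742, n₁=18
x̄₂=59.680, s₂=3.870, n₂=25
s_p² = [17·4.742² + 24·3.870²]/41 = 18.0907
SE = √(s_p²·(1/18+1/25)) = 1.3148
t = (51.389−59.680)/1.3148 = -6.3060
df = 41
p-value (one-sided, H₁ less) = 0.00000
→ bracket: p<0.01

p-value bracket: p<0.01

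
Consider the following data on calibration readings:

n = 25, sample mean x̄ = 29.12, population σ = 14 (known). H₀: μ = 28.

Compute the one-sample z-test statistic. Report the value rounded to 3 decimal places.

test statistic = 0.400

SE = σ/√n = 14/√25 = 2.8000
z = (x̄−μ₀)/SE = (29.12−28)/2.8000 = 0.4000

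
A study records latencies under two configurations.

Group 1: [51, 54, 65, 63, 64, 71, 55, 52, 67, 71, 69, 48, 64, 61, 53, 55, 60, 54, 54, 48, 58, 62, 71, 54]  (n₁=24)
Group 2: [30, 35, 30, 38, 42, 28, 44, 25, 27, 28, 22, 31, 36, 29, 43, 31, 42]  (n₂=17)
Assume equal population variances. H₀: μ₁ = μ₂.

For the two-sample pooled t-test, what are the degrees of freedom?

df = n₁ + n₂ − 2 = 24 + 17 − 2 = 39

degrees of freedom = 39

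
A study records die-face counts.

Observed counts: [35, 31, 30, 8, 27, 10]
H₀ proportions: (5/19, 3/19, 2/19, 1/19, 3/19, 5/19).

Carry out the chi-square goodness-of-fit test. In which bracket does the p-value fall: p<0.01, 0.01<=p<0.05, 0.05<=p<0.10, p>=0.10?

n = 141; E_i = n·p_i = [37.11, 22.26, 14.84, 7.42, 22.26, 37.11]
χ² = (35−37.11)²/37.11 + (31−22.26)²/22.26 + (30−14.84)²/14.84 + (8−7.42)²/7.42 + (27−22.26)²/22.26 + (10−37.11)²/37.11 = 39.8818
df = 5
p-value (upper-tail) = 0.00000
→ bracket: p<0.01

p-value bracket: p<0.01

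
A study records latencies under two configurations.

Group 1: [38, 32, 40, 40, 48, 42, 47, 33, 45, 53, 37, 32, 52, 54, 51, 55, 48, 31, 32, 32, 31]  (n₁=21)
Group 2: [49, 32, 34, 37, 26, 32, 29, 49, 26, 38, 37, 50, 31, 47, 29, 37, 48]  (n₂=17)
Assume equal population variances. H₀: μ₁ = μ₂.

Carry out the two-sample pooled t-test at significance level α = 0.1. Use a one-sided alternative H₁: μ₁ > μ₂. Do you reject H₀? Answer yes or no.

x̄₁=41.571, s₁=8.629, n₁=21
x̄₂=37.118, s₂=8.455, n₂=17
s_p² = [20·8.629² + 16·8.455²]/36 = 73.1363
SE = √(s_p²·(1/21+1/17)) = 2.7901
t = (41.571−37.118)/2.7901 = 1.5963
df = 36
p-value (one-sided, H₁ greater) = 0.05959
At α=0.1: p < α → reject H₀

reject H₀: yes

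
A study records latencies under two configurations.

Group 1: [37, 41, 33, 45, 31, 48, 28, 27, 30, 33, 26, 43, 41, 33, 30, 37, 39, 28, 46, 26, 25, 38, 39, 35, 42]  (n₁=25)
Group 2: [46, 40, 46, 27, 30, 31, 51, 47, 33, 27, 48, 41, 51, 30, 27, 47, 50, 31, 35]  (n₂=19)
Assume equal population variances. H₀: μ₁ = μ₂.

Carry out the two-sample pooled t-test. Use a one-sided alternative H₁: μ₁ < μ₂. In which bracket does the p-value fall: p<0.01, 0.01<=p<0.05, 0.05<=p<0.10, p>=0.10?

x̄₁=35.240, s₁=6.845, n₁=25
x̄₂=38.842, s₂=9.112, n₂=19
s_p² = [24·6.845² + 18·9.112²]/42 = 62.3592
SE = √(s_p²·(1/25+1/19)) = 2.4034
t = (35.240−38.842)/2.4034 = -1.4987
df = 42
p-value (one-sided, H₁ less) = 0.07071
→ bracket: 0.05<=p<0.10

p-value bracket: 0.05<=p<0.10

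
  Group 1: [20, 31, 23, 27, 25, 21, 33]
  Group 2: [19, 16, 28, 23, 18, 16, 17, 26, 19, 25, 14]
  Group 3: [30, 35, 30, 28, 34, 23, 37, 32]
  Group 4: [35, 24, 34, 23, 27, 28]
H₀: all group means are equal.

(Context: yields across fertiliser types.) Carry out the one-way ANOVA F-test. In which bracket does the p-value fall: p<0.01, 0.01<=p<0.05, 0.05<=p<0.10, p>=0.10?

p-value bracket: p<0.01

Group means [25.71, 20.09, 31.12, 28.50], grand mean 25.656
SSB = Σnᵢ(x̄ᵢ−x̄)² = 628.506; SSW = ΣΣ(x−x̄ᵢ)² = 624.713
MSB = 628.506/3 = 209.5020; MSW = 624.713/28 = 22.3112
F = MSB/MSW = 9.3900
df = (3, 28)
p-value (upper-tail) = 0.00019
→ bracket: p<0.01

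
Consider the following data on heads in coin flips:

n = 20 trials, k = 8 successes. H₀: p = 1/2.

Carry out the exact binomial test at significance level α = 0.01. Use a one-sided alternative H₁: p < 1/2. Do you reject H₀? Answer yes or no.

reject H₀: no

Exact binomial: n=20, k=8, p₀=1/2=0.5000
P(X≤8) from Σ C(n,i)·p₀^i·(1−p₀)^(n−i)
p-value (one-sided, H₁ less) = 0.25172
At α=0.01: p ≥ α → fail to reject H₀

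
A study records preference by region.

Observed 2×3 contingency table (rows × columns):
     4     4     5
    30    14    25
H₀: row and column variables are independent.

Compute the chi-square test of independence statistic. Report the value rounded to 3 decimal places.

Row totals [13, 69], col totals [34, 18, 30], n=82
χ² = (4−5.39)²/5.39 + (4−2.85)²/2.85 + (5−4.76)²/4.76 + (30−28.61)²/28.61 + (14−15.15)²/15.15 + (25−25.24)²/25.24 = 0.9882
df = 2

test statistic = 0.988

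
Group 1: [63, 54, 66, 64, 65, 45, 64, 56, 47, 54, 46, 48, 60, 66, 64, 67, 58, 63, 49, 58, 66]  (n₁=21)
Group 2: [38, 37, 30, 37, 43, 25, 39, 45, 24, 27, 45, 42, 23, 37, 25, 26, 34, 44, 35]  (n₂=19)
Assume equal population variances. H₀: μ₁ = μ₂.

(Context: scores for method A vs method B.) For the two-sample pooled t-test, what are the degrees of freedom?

df = n₁ + n₂ − 2 = 21 + 19 − 2 = 38

degrees of freedom = 38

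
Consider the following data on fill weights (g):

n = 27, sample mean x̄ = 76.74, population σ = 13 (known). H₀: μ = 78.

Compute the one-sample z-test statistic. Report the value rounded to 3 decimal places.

SE = σ/√n = 13/√27 = 2.5019
z = (x̄−μ₀)/SE = (76.74−78)/2.5019 = -0.5036

test statistic = -0.504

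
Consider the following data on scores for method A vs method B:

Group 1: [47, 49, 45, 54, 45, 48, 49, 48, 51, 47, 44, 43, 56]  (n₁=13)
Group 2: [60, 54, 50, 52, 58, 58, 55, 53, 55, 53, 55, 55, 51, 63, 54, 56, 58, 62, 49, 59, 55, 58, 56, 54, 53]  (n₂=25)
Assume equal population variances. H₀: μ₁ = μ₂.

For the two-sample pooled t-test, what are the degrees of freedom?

degrees of freedom = 36

df = n₁ + n₂ − 2 = 13 + 25 − 2 = 36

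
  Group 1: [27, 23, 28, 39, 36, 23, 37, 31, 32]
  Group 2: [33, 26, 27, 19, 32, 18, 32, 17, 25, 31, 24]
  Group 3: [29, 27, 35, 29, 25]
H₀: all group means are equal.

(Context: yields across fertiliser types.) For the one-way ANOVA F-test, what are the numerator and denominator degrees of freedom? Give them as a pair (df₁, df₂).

degrees of freedom = [2, 22]

k = 3 groups, N = 25 total
df = (k−1, N−k) = (3−1, 25−3) = (2, 22)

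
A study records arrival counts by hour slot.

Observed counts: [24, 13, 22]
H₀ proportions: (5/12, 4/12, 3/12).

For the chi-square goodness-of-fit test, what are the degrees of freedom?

df = k − 1 = 3 − 1 = 2

degrees of freedom = 2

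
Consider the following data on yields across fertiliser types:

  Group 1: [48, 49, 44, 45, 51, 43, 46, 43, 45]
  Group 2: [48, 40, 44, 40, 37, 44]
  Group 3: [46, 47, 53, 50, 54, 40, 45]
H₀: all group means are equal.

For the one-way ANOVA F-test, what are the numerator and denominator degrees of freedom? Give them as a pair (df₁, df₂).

k = 3 groups, N = 22 total
df = (k−1, N−k) = (3−1, 22−3) = (2, 19)

degrees of freedom = [2, 19]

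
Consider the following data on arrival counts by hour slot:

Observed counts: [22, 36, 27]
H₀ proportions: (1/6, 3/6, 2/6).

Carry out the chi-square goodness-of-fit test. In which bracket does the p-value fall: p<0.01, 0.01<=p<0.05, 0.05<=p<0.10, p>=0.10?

n = 85; E_i = n·p_i = [14.17, 42.50, 28.33]
χ² = (22−14.17)²/14.17 + (36−42.50)²/42.50 + (27−28.33)²/28.33 = 5.3882
df = 2
p-value (upper-tail) = 0.06760
→ bracket: 0.05<=p<0.10

p-value bracket: 0.05<=p<0.10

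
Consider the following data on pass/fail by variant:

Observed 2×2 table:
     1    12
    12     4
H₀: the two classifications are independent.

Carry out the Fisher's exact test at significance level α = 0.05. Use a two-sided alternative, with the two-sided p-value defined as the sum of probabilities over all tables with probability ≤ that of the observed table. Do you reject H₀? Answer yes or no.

reject H₀: yes

Margins: r₁=13, r₂=16, c₁=13, c₂=16, n=29
p_obs = C(13,1)·C(16,12)/C(29,13); sum pmf over tables with pmf ≤ p_obs
p-value (two-sided) = 0.00050
At α=0.05: p < α → reject H₀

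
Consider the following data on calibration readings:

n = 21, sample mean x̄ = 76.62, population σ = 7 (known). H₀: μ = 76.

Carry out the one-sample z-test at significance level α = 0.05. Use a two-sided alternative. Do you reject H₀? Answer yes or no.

reject H₀: no

SE = σ/√n = 7/√21 = 1.5275
z = (x̄−μ₀)/SE = (76.62−76)/1.5275 = 0.4059
p-value (two-sided) = 0.68483
At α=0.05: p ≥ α → fail to reject H₀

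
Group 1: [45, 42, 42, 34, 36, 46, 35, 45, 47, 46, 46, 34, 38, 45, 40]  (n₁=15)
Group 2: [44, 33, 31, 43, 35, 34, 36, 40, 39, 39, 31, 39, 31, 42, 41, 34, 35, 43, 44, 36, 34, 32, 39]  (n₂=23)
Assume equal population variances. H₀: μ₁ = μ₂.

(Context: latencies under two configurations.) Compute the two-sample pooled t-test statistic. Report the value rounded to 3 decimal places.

x̄₁=41.400, s₁=4.837, n₁=15
x̄₂=37.174, s₂=4.376, n₂=23
s_p² = [14·4.837² + 22·4.376²]/36 = 20.8029
SE = √(s_p²·(1/15+1/23)) = 1.5137
t = (41.400−37.174)/1.5137 = 2.7919
df = 36

test statistic = 2.792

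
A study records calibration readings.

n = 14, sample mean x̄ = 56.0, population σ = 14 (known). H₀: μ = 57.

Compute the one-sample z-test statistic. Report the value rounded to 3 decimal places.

test statistic = -0.267

SE = σ/√n = 14/√14 = 3.7417
z = (x̄−μ₀)/SE = (56.0−57)/3.7417 = -0.2673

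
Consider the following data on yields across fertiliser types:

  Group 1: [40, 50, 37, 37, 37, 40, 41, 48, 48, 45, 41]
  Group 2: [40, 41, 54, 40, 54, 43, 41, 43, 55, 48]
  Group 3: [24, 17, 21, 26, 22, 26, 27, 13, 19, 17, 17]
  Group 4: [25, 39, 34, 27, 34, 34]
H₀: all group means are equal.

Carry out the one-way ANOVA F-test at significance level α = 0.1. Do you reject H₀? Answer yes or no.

Group means [42.18, 45.90, 20.82, 32.17], grand mean 35.395
SSB = Σnᵢ(x̄ᵢ−x̄)² = 4010.073; SSW = ΣΣ(x−x̄ᵢ)² = 929.006
MSB = 4010.073/3 = 1336.6910; MSW = 929.006/34 = 27.3237
F = MSB/MSW = 48.9206
df = (3, 34)
p-value (upper-tail) = 0.00000
At α=0.1: p < α → reject H₀

reject H₀: yes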